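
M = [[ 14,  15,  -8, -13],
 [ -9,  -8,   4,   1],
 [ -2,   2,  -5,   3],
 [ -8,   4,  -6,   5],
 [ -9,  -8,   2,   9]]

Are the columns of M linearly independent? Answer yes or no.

yes

Row reduce M to echelon form.
R2 ← R2 + (9/14)·R1: [0, 23/14, -8/7, -103/14]
R3 ← R3 + (1/7)·R1: [0, 29/7, -43/7, 8/7]
R4 ← R4 + (4/7)·R1: [0, 88/7, -74/7, -17/7]
R5 ← R5 + (9/14)·R1: [0, 23/14, -22/7, 9/14]
R3 ← R3 − (58/23)·R2: [0, 0, -75/23, 453/23]
R4 ← R4 − (176/23)·R2: [0, 0, -42/23, 1239/23]
R5 ← R5 − R2: [0, 0, -2, 8]
R4 ← R4 − (14/25)·R3: [0, 0, 0, 1071/25]
R5 ← R5 − (46/75)·R3: [0, 0, 0, -102/25]
R5 ← R5 + (2/21)·R4: [0, 0, 0, 0]
4 pivots among 4 columns.
Every column is a pivot column, so the columns are linearly independent.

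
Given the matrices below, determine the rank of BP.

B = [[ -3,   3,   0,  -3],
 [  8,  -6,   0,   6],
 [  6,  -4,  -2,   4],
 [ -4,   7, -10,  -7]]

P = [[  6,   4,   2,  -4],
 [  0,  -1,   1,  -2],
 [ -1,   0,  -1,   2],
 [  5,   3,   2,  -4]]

2

First compute BP:
[[-33, -24,  -9,  18],
 [ 78,  56,  22, -44],
 [ 58,  40,  18, -36],
 [-49, -44,  -5,  10]]
Now row reduce the product.
R2 ← R2 + (26/11)·R1: [0, -8/11, 8/11, -16/11]
R3 ← R3 + (58/33)·R1: [0, -24/11, 24/11, -48/11]
R4 ← R4 − (49/33)·R1: [0, -92/11, 92/11, -184/11]
R3 ← R3 − (3)·R2: [0, 0, 0, 0]
R4 ← R4 − (23/2)·R2: [0, 0, 0, 0]
2 nonzero rows, so rank(BP) = 2.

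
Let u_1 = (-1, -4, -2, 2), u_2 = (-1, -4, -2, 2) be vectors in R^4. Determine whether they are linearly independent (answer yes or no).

Form the matrix with these vectors as rows and row reduce.
R2 ← R2 − R1: [0, 0, 0, 0]
1 nonzero row, so the 2 vectors span a space of dimension 1.
Since 1 < 2, the vectors are linearly dependent.

no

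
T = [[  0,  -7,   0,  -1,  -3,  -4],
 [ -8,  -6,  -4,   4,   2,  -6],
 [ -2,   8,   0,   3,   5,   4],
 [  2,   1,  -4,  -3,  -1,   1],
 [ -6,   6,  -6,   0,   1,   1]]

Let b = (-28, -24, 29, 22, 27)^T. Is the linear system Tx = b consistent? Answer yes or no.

yes

Row reduce the augmented matrix [T | b].
Swap R1 ↔ R2
R3 ← R3 − (1/4)·R1: [0, 19/2, 1, 2, 9/2, 11/2, 35]
R4 ← R4 + (1/4)·R1: [0, -1/2, -5, -2, -1/2, -1/2, 16]
R5 ← R5 − (3/4)·R1: [0, 21/2, -3, -3, -1/2, 11/2, 45]
R3 ← R3 + (19/14)·R2: [0, 0, 1, 9/14, 3/7, 1/14, -3]
R4 ← R4 − (1/14)·R2: [0, 0, -5, -27/14, -2/7, -3/14, 18]
R5 ← R5 + (3/2)·R2: [0, 0, -3, -9/2, -5, -1/2, 3]
R4 ← R4 + (5)·R3: [0, 0, 0, 9/7, 13/7, 1/7, 3]
R5 ← R5 + (3)·R3: [0, 0, 0, -18/7, -26/7, -2/7, -6]
R5 ← R5 + (2)·R4: [0, 0, 0, 0, 0, 0, 0]
The echelon form has 4 nonzero rows, and every pivot lies in the first 6 columns, so rank(T) = rank([T|b]) = 4.
The system is consistent.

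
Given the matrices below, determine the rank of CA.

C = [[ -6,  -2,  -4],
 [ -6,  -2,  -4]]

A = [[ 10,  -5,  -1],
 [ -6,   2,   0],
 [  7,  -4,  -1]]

First compute CA:
[[-76,  42,  10],
 [-76,  42,  10]]
Now row reduce the product.
R2 ← R2 − R1: [0, 0, 0]
1 nonzero row, so rank(CA) = 1.

1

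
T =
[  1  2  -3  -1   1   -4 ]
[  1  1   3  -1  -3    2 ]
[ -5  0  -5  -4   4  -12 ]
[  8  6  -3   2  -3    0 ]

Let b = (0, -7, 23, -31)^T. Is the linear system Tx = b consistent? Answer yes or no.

yes

Row reduce the augmented matrix [T | b].
R2 ← R2 − R1: [0, -1, 6, 0, -4, 6, -7]
R3 ← R3 + (5)·R1: [0, 10, -20, -9, 9, -32, 23]
R4 ← R4 − (8)·R1: [0, -10, 21, 10, -11, 32, -31]
R3 ← R3 + (10)·R2: [0, 0, 40, -9, -31, 28, -47]
R4 ← R4 − (10)·R2: [0, 0, -39, 10, 29, -28, 39]
R4 ← R4 + (39/40)·R3: [0, 0, 0, 49/40, -49/40, -7/10, -273/40]
The echelon form has 4 nonzero rows, and every pivot lies in the first 6 columns, so rank(T) = rank([T|b]) = 4.
The system is consistent.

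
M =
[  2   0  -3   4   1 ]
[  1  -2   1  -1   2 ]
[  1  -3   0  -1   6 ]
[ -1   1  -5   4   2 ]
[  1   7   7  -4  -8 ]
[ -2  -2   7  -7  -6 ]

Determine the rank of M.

Row reduce to echelon form.
R2 ← R2 − (1/2)·R1: [0, -2, 5/2, -3, 3/2]
R3 ← R3 − (1/2)·R1: [0, -3, 3/2, -3, 11/2]
R4 ← R4 + (1/2)·R1: [0, 1, -13/2, 6, 5/2]
R5 ← R5 − (1/2)·R1: [0, 7, 17/2, -6, -17/2]
R6 ← R6 + R1: [0, -2, 4, -3, -5]
R3 ← R3 − (3/2)·R2: [0, 0, -9/4, 3/2, 13/4]
R4 ← R4 + (1/2)·R2: [0, 0, -21/4, 9/2, 13/4]
R5 ← R5 + (7/2)·R2: [0, 0, 69/4, -33/2, -13/4]
R6 ← R6 − R2: [0, 0, 3/2, 0, -13/2]
R4 ← R4 − (7/3)·R3: [0, 0, 0, 1, -13/3]
R5 ← R5 + (23/3)·R3: [0, 0, 0, -5, 65/3]
R6 ← R6 + (2/3)·R3: [0, 0, 0, 1, -13/3]
R5 ← R5 + (5)·R4: [0, 0, 0, 0, 0]
R6 ← R6 − R4: [0, 0, 0, 0, 0]
Echelon form has 4 nonzero rows, so rank(M) = 4.

4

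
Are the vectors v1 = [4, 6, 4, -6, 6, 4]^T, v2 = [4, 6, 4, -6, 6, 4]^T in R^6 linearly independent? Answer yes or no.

no

Form the matrix with these vectors as rows and row reduce.
R2 ← R2 − R1: [0, 0, 0, 0, 0, 0]
1 nonzero row, so the 2 vectors span a space of dimension 1.
Since 1 < 2, the vectors are linearly dependent.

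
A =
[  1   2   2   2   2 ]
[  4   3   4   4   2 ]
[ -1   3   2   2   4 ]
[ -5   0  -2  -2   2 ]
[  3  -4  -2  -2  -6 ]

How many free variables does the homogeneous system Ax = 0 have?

Row reduce to echelon form.
R2 ← R2 − (4)·R1: [0, -5, -4, -4, -6]
R3 ← R3 + R1: [0, 5, 4, 4, 6]
R4 ← R4 + (5)·R1: [0, 10, 8, 8, 12]
R5 ← R5 − (3)·R1: [0, -10, -8, -8, -12]
R3 ← R3 + R2: [0, 0, 0, 0, 0]
R4 ← R4 + (2)·R2: [0, 0, 0, 0, 0]
R5 ← R5 − (2)·R2: [0, 0, 0, 0, 0]
2 nonzero rows, so rank(A) = 2.
A has 5 columns; by rank–nullity, nullity = 5 − 2 = 3.

3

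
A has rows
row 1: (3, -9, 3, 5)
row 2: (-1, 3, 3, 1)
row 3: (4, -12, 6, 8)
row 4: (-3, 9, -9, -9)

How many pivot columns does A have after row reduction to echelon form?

Row reduce to echelon form.
R2 ← R2 + (1/3)·R1: [0, 0, 4, 8/3]
R3 ← R3 − (4/3)·R1: [0, 0, 2, 4/3]
R4 ← R4 + R1: [0, 0, -6, -4]
R3 ← R3 − (1/2)·R2: [0, 0, 0, 0]
R4 ← R4 + (3/2)·R2: [0, 0, 0, 0]
Echelon form has 2 nonzero rows, so rank(A) = 2.
Each nonzero row contributes one pivot column: 2 pivot columns.

2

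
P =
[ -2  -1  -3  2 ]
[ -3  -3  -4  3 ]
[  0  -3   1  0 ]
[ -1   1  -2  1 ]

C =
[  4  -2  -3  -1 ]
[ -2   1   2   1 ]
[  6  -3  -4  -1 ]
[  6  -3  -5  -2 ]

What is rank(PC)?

2

First compute PC:
[[-12,   6,   6,   0],
 [-12,   6,   4,  -2],
 [ 12,  -6, -10,  -4],
 [-12,   6,   8,   2]]
Now row reduce the product.
R2 ← R2 − R1: [0, 0, -2, -2]
R3 ← R3 + R1: [0, 0, -4, -4]
R4 ← R4 − R1: [0, 0, 2, 2]
R3 ← R3 − (2)·R2: [0, 0, 0, 0]
R4 ← R4 + R2: [0, 0, 0, 0]
2 nonzero rows, so rank(PC) = 2.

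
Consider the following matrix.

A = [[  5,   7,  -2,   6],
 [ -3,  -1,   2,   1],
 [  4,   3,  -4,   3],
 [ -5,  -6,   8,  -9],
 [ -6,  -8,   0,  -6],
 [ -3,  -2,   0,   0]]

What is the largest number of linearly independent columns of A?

Row reduce to echelon form.
R2 ← R2 + (3/5)·R1: [0, 16/5, 4/5, 23/5]
R3 ← R3 − (4/5)·R1: [0, -13/5, -12/5, -9/5]
R4 ← R4 + R1: [0, 1, 6, -3]
R5 ← R5 + (6/5)·R1: [0, 2/5, -12/5, 6/5]
R6 ← R6 + (3/5)·R1: [0, 11/5, -6/5, 18/5]
R3 ← R3 + (13/16)·R2: [0, 0, -7/4, 31/16]
R4 ← R4 − (5/16)·R2: [0, 0, 23/4, -71/16]
R5 ← R5 − (1/8)·R2: [0, 0, -5/2, 5/8]
R6 ← R6 − (11/16)·R2: [0, 0, -7/4, 7/16]
R4 ← R4 + (23/7)·R3: [0, 0, 0, 27/14]
R5 ← R5 − (10/7)·R3: [0, 0, 0, -15/7]
R6 ← R6 − R3: [0, 0, 0, -3/2]
R5 ← R5 + (10/9)·R4: [0, 0, 0, 0]
R6 ← R6 + (7/9)·R4: [0, 0, 0, 0]
Echelon form has 4 nonzero rows, so rank(A) = 4.
The rank gives the maximum number of linearly independent columns: 4.

4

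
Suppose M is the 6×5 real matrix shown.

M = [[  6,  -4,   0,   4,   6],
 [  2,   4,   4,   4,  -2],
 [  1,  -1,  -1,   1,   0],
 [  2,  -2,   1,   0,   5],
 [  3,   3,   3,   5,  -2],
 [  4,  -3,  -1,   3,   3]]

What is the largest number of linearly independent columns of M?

Row reduce to echelon form.
R2 ← R2 − (1/3)·R1: [0, 16/3, 4, 8/3, -4]
R3 ← R3 − (1/6)·R1: [0, -1/3, -1, 1/3, -1]
R4 ← R4 − (1/3)·R1: [0, -2/3, 1, -4/3, 3]
R5 ← R5 − (1/2)·R1: [0, 5, 3, 3, -5]
R6 ← R6 − (2/3)·R1: [0, -1/3, -1, 1/3, -1]
R3 ← R3 + (1/16)·R2: [0, 0, -3/4, 1/2, -5/4]
R4 ← R4 + (1/8)·R2: [0, 0, 3/2, -1, 5/2]
R5 ← R5 − (15/16)·R2: [0, 0, -3/4, 1/2, -5/4]
R6 ← R6 + (1/16)·R2: [0, 0, -3/4, 1/2, -5/4]
R4 ← R4 + (2)·R3: [0, 0, 0, 0, 0]
R5 ← R5 − R3: [0, 0, 0, 0, 0]
R6 ← R6 − R3: [0, 0, 0, 0, 0]
Echelon form has 3 nonzero rows, so rank(M) = 3.
The rank gives the maximum number of linearly independent columns: 3.

3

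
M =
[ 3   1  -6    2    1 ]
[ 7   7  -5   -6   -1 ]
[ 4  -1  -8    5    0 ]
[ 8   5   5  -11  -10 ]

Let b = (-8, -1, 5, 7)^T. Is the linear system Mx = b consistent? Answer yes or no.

Row reduce the augmented matrix [M | b].
R2 ← R2 − (7/3)·R1: [0, 14/3, 9, -32/3, -10/3, 53/3]
R3 ← R3 − (4/3)·R1: [0, -7/3, 0, 7/3, -4/3, 47/3]
R4 ← R4 − (8/3)·R1: [0, 7/3, 21, -49/3, -38/3, 85/3]
R3 ← R3 + (1/2)·R2: [0, 0, 9/2, -3, -3, 49/2]
R4 ← R4 − (1/2)·R2: [0, 0, 33/2, -11, -11, 39/2]
R4 ← R4 − (11/3)·R3: [0, 0, 0, 0, 0, -211/3]
The echelon form has 4 nonzero rows; the last pivot sits in the augmented column, so rank(M) = 3 but rank([M|b]) = 4.
Since the ranks differ, the system is inconsistent.

no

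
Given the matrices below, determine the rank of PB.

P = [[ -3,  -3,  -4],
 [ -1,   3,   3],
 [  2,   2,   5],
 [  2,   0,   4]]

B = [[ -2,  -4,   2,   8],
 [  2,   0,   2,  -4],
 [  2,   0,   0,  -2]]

First compute PB:
[[ -8,  12, -12,  -4],
 [ 14,   4,   4, -26],
 [ 10,  -8,   8,  -2],
 [  4,  -8,   4,   8]]
Now row reduce the product.
R2 ← R2 + (7/4)·R1: [0, 25, -17, -33]
R3 ← R3 + (5/4)·R1: [0, 7, -7, -7]
R4 ← R4 + (1/2)·R1: [0, -2, -2, 6]
R3 ← R3 − (7/25)·R2: [0, 0, -56/25, 56/25]
R4 ← R4 + (2/25)·R2: [0, 0, -84/25, 84/25]
R4 ← R4 − (3/2)·R3: [0, 0, 0, 0]
3 nonzero rows, so rank(PB) = 3.

3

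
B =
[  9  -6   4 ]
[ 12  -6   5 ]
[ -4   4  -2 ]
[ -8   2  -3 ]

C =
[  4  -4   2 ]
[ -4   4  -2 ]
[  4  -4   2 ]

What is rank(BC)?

1

First compute BC:
[[ 76, -76,  38],
 [ 92, -92,  46],
 [-40,  40, -20],
 [-52,  52, -26]]
Now row reduce the product.
R2 ← R2 − (23/19)·R1: [0, 0, 0]
R3 ← R3 + (10/19)·R1: [0, 0, 0]
R4 ← R4 + (13/19)·R1: [0, 0, 0]
1 nonzero row, so rank(BC) = 1.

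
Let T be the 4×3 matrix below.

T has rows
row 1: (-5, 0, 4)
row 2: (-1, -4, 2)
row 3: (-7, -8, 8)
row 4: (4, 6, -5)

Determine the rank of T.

Row reduce to echelon form.
R2 ← R2 − (1/5)·R1: [0, -4, 6/5]
R3 ← R3 − (7/5)·R1: [0, -8, 12/5]
R4 ← R4 + (4/5)·R1: [0, 6, -9/5]
R3 ← R3 − (2)·R2: [0, 0, 0]
R4 ← R4 + (3/2)·R2: [0, 0, 0]
Echelon form has 2 nonzero rows, so rank(T) = 2.

2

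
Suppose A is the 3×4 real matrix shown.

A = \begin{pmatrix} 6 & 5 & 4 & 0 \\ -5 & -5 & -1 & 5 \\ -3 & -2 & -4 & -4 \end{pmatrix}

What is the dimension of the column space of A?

Row reduce to echelon form.
R2 ← R2 + (5/6)·R1: [0, -5/6, 7/3, 5]
R3 ← R3 + (1/2)·R1: [0, 1/2, -2, -4]
R3 ← R3 + (3/5)·R2: [0, 0, -3/5, -1]
Echelon form has 3 nonzero rows, so rank(A) = 3.
The column space has dimension equal to the rank: 3.

3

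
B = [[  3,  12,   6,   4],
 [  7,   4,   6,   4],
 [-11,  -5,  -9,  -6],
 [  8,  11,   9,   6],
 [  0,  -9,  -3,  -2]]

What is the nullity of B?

Row reduce to echelon form.
R2 ← R2 − (7/3)·R1: [0, -24, -8, -16/3]
R3 ← R3 + (11/3)·R1: [0, 39, 13, 26/3]
R4 ← R4 − (8/3)·R1: [0, -21, -7, -14/3]
R3 ← R3 + (13/8)·R2: [0, 0, 0, 0]
R4 ← R4 − (7/8)·R2: [0, 0, 0, 0]
R5 ← R5 − (3/8)·R2: [0, 0, 0, 0]
2 nonzero rows, so rank(B) = 2.
B has 4 columns; by rank–nullity, nullity = 4 − 2 = 2.

2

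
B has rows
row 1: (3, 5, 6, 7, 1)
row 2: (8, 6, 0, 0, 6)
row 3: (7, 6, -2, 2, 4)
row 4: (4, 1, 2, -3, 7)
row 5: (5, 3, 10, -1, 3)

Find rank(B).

5

Row reduce to echelon form.
R2 ← R2 − (8/3)·R1: [0, -22/3, -16, -56/3, 10/3]
R3 ← R3 − (7/3)·R1: [0, -17/3, -16, -43/3, 5/3]
R4 ← R4 − (4/3)·R1: [0, -17/3, -6, -37/3, 17/3]
R5 ← R5 − (5/3)·R1: [0, -16/3, 0, -38/3, 4/3]
R3 ← R3 − (17/22)·R2: [0, 0, -40/11, 1/11, -10/11]
R4 ← R4 − (17/22)·R2: [0, 0, 70/11, 23/11, 34/11]
R5 ← R5 − (8/11)·R2: [0, 0, 128/11, 10/11, -12/11]
R4 ← R4 + (7/4)·R3: [0, 0, 0, 9/4, 3/2]
R5 ← R5 + (16/5)·R3: [0, 0, 0, 6/5, -4]
R5 ← R5 − (8/15)·R4: [0, 0, 0, 0, -24/5]
Echelon form has 5 nonzero rows, so rank(B) = 5.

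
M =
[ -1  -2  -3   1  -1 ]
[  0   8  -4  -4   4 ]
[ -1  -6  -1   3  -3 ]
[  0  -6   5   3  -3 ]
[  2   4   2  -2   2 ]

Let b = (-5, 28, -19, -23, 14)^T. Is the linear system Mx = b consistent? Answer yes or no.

Row reduce the augmented matrix [M | b].
R3 ← R3 − R1: [0, -4, 2, 2, -2, -14]
R5 ← R5 + (2)·R1: [0, 0, -4, 0, 0, 4]
R3 ← R3 + (1/2)·R2: [0, 0, 0, 0, 0, 0]
R4 ← R4 + (3/4)·R2: [0, 0, 2, 0, 0, -2]
Swap R3 ↔ R4
R5 ← R5 + (2)·R3: [0, 0, 0, 0, 0, 0]
The echelon form has 3 nonzero rows, and every pivot lies in the first 5 columns, so rank(M) = rank([M|b]) = 3.
The system is consistent.

yes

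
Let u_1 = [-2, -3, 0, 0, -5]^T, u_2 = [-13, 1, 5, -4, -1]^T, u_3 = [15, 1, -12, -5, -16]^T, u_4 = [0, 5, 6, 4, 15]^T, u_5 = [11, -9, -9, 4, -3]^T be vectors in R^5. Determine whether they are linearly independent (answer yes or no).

yes

Form the matrix with these vectors as rows and row reduce.
R2 ← R2 − (13/2)·R1: [0, 41/2, 5, -4, 63/2]
R3 ← R3 + (15/2)·R1: [0, -43/2, -12, -5, -107/2]
R5 ← R5 + (11/2)·R1: [0, -51/2, -9, 4, -61/2]
R3 ← R3 + (43/41)·R2: [0, 0, -277/41, -377/41, -839/41]
R4 ← R4 − (10/41)·R2: [0, 0, 196/41, 204/41, 300/41]
R5 ← R5 + (51/41)·R2: [0, 0, -114/41, -40/41, 356/41]
R4 ← R4 + (196/277)·R3: [0, 0, 0, -424/277, -1984/277]
R5 ← R5 − (114/277)·R3: [0, 0, 0, 778/277, 4738/277]
R5 ← R5 + (389/212)·R4: [0, 0, 0, 0, 210/53]
5 nonzero rows, so the 5 vectors span a space of dimension 5.
Since 5 = 5, the vectors are linearly independent.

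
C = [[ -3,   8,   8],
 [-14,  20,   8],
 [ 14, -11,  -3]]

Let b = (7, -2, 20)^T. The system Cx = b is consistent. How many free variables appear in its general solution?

0

Row reduce the augmented matrix [C | b].
R2 ← R2 − (14/3)·R1: [0, -52/3, -88/3, -104/3]
R3 ← R3 + (14/3)·R1: [0, 79/3, 103/3, 158/3]
R3 ← R3 + (79/52)·R2: [0, 0, -133/13, 0]
The echelon form has 3 nonzero rows, and every pivot lies in the first 3 columns, so rank(C) = rank([C|b]) = 3.
The system is consistent.
Free variables = (unknowns) − (rank) = 3 − 3 = 0.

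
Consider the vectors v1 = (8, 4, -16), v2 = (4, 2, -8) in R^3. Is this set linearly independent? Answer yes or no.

no

Form the matrix with these vectors as rows and row reduce.
R2 ← R2 − (1/2)·R1: [0, 0, 0]
1 nonzero row, so the 2 vectors span a space of dimension 1.
Since 1 < 2, the vectors are linearly dependent.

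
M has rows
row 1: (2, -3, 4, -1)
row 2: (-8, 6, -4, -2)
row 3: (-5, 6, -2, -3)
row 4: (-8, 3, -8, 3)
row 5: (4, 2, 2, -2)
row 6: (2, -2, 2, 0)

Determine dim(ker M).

Row reduce to echelon form.
R2 ← R2 + (4)·R1: [0, -6, 12, -6]
R3 ← R3 + (5/2)·R1: [0, -3/2, 8, -11/2]
R4 ← R4 + (4)·R1: [0, -9, 8, -1]
R5 ← R5 − (2)·R1: [0, 8, -6, 0]
R6 ← R6 − R1: [0, 1, -2, 1]
R3 ← R3 − (1/4)·R2: [0, 0, 5, -4]
R4 ← R4 − (3/2)·R2: [0, 0, -10, 8]
R5 ← R5 + (4/3)·R2: [0, 0, 10, -8]
R6 ← R6 + (1/6)·R2: [0, 0, 0, 0]
R4 ← R4 + (2)·R3: [0, 0, 0, 0]
R5 ← R5 − (2)·R3: [0, 0, 0, 0]
3 nonzero rows, so rank(M) = 3.
M has 4 columns; by rank–nullity, nullity = 4 − 3 = 1.

1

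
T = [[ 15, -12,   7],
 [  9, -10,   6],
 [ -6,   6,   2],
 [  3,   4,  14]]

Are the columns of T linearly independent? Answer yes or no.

yes

Row reduce T to echelon form.
R2 ← R2 − (3/5)·R1: [0, -14/5, 9/5]
R3 ← R3 + (2/5)·R1: [0, 6/5, 24/5]
R4 ← R4 − (1/5)·R1: [0, 32/5, 63/5]
R3 ← R3 + (3/7)·R2: [0, 0, 39/7]
R4 ← R4 + (16/7)·R2: [0, 0, 117/7]
R4 ← R4 − (3)·R3: [0, 0, 0]
3 pivots among 3 columns.
Every column is a pivot column, so the columns are linearly independent.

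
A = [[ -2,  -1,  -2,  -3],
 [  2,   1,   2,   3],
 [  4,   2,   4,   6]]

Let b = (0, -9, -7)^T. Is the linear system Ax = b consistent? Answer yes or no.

Row reduce the augmented matrix [A | b].
R2 ← R2 + R1: [0, 0, 0, 0, -9]
R3 ← R3 + (2)·R1: [0, 0, 0, 0, -7]
R3 ← R3 − (7/9)·R2: [0, 0, 0, 0, 0]
The echelon form has 2 nonzero rows; the last pivot sits in the augmented column, so rank(A) = 1 but rank([A|b]) = 2.
Since the ranks differ, the system is inconsistent.

no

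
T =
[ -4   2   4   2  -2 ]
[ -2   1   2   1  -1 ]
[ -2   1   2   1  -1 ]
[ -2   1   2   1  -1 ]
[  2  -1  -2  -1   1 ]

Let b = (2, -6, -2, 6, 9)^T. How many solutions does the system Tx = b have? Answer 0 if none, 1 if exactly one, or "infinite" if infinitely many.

Row reduce the augmented matrix [T | b].
R2 ← R2 − (1/2)·R1: [0, 0, 0, 0, 0, -7]
R3 ← R3 − (1/2)·R1: [0, 0, 0, 0, 0, -3]
R4 ← R4 − (1/2)·R1: [0, 0, 0, 0, 0, 5]
R5 ← R5 + (1/2)·R1: [0, 0, 0, 0, 0, 10]
R3 ← R3 − (3/7)·R2: [0, 0, 0, 0, 0, 0]
R4 ← R4 + (5/7)·R2: [0, 0, 0, 0, 0, 0]
R5 ← R5 + (10/7)·R2: [0, 0, 0, 0, 0, 0]
The echelon form has 2 nonzero rows; the last pivot sits in the augmented column, so rank(T) = 1 but rank([T|b]) = 2.
Since the ranks differ, the system is inconsistent.
It has no solutions.

0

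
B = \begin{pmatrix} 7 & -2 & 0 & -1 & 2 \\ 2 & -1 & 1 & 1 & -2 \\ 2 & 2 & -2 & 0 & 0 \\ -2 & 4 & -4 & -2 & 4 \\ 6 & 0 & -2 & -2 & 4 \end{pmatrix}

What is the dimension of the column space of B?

Row reduce to echelon form.
R2 ← R2 − (2/7)·R1: [0, -3/7, 1, 9/7, -18/7]
R3 ← R3 − (2/7)·R1: [0, 18/7, -2, 2/7, -4/7]
R4 ← R4 + (2/7)·R1: [0, 24/7, -4, -16/7, 32/7]
R5 ← R5 − (6/7)·R1: [0, 12/7, -2, -8/7, 16/7]
R3 ← R3 + (6)·R2: [0, 0, 4, 8, -16]
R4 ← R4 + (8)·R2: [0, 0, 4, 8, -16]
R5 ← R5 + (4)·R2: [0, 0, 2, 4, -8]
R4 ← R4 − R3: [0, 0, 0, 0, 0]
R5 ← R5 − (1/2)·R3: [0, 0, 0, 0, 0]
Echelon form has 3 nonzero rows, so rank(B) = 3.
The column space has dimension equal to the rank: 3.

3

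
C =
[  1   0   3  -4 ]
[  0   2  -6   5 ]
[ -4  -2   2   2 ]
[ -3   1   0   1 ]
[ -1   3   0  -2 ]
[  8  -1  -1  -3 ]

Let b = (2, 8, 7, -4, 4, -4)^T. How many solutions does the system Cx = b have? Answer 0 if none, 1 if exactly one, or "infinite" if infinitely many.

Row reduce the augmented matrix [C | b].
R3 ← R3 + (4)·R1: [0, -2, 14, -14, 15]
R4 ← R4 + (3)·R1: [0, 1, 9, -11, 2]
R5 ← R5 + R1: [0, 3, 3, -6, 6]
R6 ← R6 − (8)·R1: [0, -1, -25, 29, -20]
R3 ← R3 + R2: [0, 0, 8, -9, 23]
R4 ← R4 − (1/2)·R2: [0, 0, 12, -27/2, -2]
R5 ← R5 − (3/2)·R2: [0, 0, 12, -27/2, -6]
R6 ← R6 + (1/2)·R2: [0, 0, -28, 63/2, -16]
R4 ← R4 − (3/2)·R3: [0, 0, 0, 0, -73/2]
R5 ← R5 − (3/2)·R3: [0, 0, 0, 0, -81/2]
R6 ← R6 + (7/2)·R3: [0, 0, 0, 0, 129/2]
R5 ← R5 − (81/73)·R4: [0, 0, 0, 0, 0]
R6 ← R6 + (129/73)·R4: [0, 0, 0, 0, 0]
The echelon form has 4 nonzero rows; the last pivot sits in the augmented column, so rank(C) = 3 but rank([C|b]) = 4.
Since the ranks differ, the system is inconsistent.
It has no solutions.

0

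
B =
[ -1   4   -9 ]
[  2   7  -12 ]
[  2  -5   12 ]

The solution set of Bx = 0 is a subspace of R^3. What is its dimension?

1

Row reduce to echelon form.
R2 ← R2 + (2)·R1: [0, 15, -30]
R3 ← R3 + (2)·R1: [0, 3, -6]
R3 ← R3 − (1/5)·R2: [0, 0, 0]
2 nonzero rows, so rank(B) = 2.
B has 3 columns; by rank–nullity, nullity = 3 − 2 = 1.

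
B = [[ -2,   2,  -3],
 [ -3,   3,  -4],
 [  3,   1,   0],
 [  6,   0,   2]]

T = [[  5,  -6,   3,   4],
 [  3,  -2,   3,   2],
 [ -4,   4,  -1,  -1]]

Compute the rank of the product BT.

3

First compute BT:
[[  8,  -4,   3,  -1],
 [ 10,  -4,   4,  -2],
 [ 18, -20,  12,  14],
 [ 22, -28,  16,  22]]
Now row reduce the product.
R2 ← R2 − (5/4)·R1: [0, 1, 1/4, -3/4]
R3 ← R3 − (9/4)·R1: [0, -11, 21/4, 65/4]
R4 ← R4 − (11/4)·R1: [0, -17, 31/4, 99/4]
R3 ← R3 + (11)·R2: [0, 0, 8, 8]
R4 ← R4 + (17)·R2: [0, 0, 12, 12]
R4 ← R4 − (3/2)·R3: [0, 0, 0, 0]
3 nonzero rows, so rank(BT) = 3.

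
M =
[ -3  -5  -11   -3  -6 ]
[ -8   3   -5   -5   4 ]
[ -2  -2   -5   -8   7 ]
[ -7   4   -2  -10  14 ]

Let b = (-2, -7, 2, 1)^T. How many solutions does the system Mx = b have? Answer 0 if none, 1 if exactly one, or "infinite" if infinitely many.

0

Row reduce the augmented matrix [M | b].
R2 ← R2 − (8/3)·R1: [0, 49/3, 73/3, 3, 20, -5/3]
R3 ← R3 − (2/3)·R1: [0, 4/3, 7/3, -6, 11, 10/3]
R4 ← R4 − (7/3)·R1: [0, 47/3, 71/3, -3, 28, 17/3]
R3 ← R3 − (4/49)·R2: [0, 0, 17/49, -306/49, 459/49, 170/49]
R4 ← R4 − (47/49)·R2: [0, 0, 16/49, -288/49, 432/49, 356/49]
R4 ← R4 − (16/17)·R3: [0, 0, 0, 0, 0, 4]
The echelon form has 4 nonzero rows; the last pivot sits in the augmented column, so rank(M) = 3 but rank([M|b]) = 4.
Since the ranks differ, the system is inconsistent.
It has no solutions.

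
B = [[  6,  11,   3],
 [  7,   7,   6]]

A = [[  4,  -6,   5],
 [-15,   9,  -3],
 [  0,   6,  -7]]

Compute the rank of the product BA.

First compute BA:
[[-141,  81, -24],
 [-77,  57, -28]]
Now row reduce the product.
R2 ← R2 − (77/141)·R1: [0, 600/47, -700/47]
2 nonzero rows, so rank(BA) = 2.

2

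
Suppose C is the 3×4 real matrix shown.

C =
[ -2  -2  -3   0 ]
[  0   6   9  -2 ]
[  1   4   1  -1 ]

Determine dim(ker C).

Row reduce to echelon form.
R3 ← R3 + (1/2)·R1: [0, 3, -1/2, -1]
R3 ← R3 − (1/2)·R2: [0, 0, -5, 0]
3 nonzero rows, so rank(C) = 3.
C has 4 columns; by rank–nullity, nullity = 4 − 3 = 1.

1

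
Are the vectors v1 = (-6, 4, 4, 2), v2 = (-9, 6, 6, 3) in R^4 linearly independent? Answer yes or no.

no

Form the matrix with these vectors as rows and row reduce.
R2 ← R2 − (3/2)·R1: [0, 0, 0, 0]
1 nonzero row, so the 2 vectors span a space of dimension 1.
Since 1 < 2, the vectors are linearly dependent.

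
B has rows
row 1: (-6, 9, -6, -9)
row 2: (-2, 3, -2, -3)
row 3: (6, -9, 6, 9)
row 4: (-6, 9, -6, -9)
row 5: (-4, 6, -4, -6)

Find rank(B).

Row reduce to echelon form.
R2 ← R2 − (1/3)·R1: [0, 0, 0, 0]
R3 ← R3 + R1: [0, 0, 0, 0]
R4 ← R4 − R1: [0, 0, 0, 0]
R5 ← R5 − (2/3)·R1: [0, 0, 0, 0]
Echelon form has 1 nonzero row, so rank(B) = 1.

1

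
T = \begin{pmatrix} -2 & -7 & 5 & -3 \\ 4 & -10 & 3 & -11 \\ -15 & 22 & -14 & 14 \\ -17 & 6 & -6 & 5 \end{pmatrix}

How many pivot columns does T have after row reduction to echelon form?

Row reduce to echelon form.
R2 ← R2 + (2)·R1: [0, -24, 13, -17]
R3 ← R3 − (15/2)·R1: [0, 149/2, -103/2, 73/2]
R4 ← R4 − (17/2)·R1: [0, 131/2, -97/2, 61/2]
R3 ← R3 + (149/48)·R2: [0, 0, -535/48, -781/48]
R4 ← R4 + (131/48)·R2: [0, 0, -625/48, -763/48]
R4 ← R4 − (125/107)·R3: [0, 0, 0, 333/107]
Echelon form has 4 nonzero rows, so rank(T) = 4.
Each nonzero row contributes one pivot column: 4 pivot columns.

4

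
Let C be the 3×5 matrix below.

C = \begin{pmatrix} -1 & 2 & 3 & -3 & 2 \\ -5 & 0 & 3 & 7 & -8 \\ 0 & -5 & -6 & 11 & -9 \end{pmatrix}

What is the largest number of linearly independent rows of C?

Row reduce to echelon form.
R2 ← R2 − (5)·R1: [0, -10, -12, 22, -18]
R3 ← R3 − (1/2)·R2: [0, 0, 0, 0, 0]
Echelon form has 2 nonzero rows, so rank(C) = 2.
The rank gives the maximum number of linearly independent rows: 2.

2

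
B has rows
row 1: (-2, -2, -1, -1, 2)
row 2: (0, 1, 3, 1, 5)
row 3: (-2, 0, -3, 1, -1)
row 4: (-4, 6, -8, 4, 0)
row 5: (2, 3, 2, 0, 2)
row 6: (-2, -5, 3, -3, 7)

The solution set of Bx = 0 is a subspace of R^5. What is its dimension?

Row reduce to echelon form.
R3 ← R3 − R1: [0, 2, -2, 2, -3]
R4 ← R4 − (2)·R1: [0, 10, -6, 6, -4]
R5 ← R5 + R1: [0, 1, 1, -1, 4]
R6 ← R6 − R1: [0, -3, 4, -2, 5]
R3 ← R3 − (2)·R2: [0, 0, -8, 0, -13]
R4 ← R4 − (10)·R2: [0, 0, -36, -4, -54]
R5 ← R5 − R2: [0, 0, -2, -2, -1]
R6 ← R6 + (3)·R2: [0, 0, 13, 1, 20]
R4 ← R4 − (9/2)·R3: [0, 0, 0, -4, 9/2]
R5 ← R5 − (1/4)·R3: [0, 0, 0, -2, 9/4]
R6 ← R6 + (13/8)·R3: [0, 0, 0, 1, -9/8]
R5 ← R5 − (1/2)·R4: [0, 0, 0, 0, 0]
R6 ← R6 + (1/4)·R4: [0, 0, 0, 0, 0]
4 nonzero rows, so rank(B) = 4.
B has 5 columns; by rank–nullity, nullity = 5 − 4 = 1.

1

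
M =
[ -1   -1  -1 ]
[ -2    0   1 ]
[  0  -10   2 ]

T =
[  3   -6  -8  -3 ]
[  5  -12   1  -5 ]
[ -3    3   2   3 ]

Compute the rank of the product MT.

First compute MT:
[[ -5,  15,   5,   5],
 [ -9,  15,  18,   9],
 [-56, 126,  -6,  56]]
Now row reduce the product.
R2 ← R2 − (9/5)·R1: [0, -12, 9, 0]
R3 ← R3 − (56/5)·R1: [0, -42, -62, 0]
R3 ← R3 − (7/2)·R2: [0, 0, -187/2, 0]
3 nonzero rows, so rank(MT) = 3.

3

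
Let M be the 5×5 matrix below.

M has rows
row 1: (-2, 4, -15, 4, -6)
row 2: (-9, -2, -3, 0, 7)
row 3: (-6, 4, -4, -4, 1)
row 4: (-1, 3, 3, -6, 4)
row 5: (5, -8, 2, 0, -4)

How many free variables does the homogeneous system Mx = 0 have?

0

Row reduce to echelon form.
R2 ← R2 − (9/2)·R1: [0, -20, 129/2, -18, 34]
R3 ← R3 − (3)·R1: [0, -8, 41, -16, 19]
R4 ← R4 − (1/2)·R1: [0, 1, 21/2, -8, 7]
R5 ← R5 + (5/2)·R1: [0, 2, -71/2, 10, -19]
R3 ← R3 − (2/5)·R2: [0, 0, 76/5, -44/5, 27/5]
R4 ← R4 + (1/20)·R2: [0, 0, 549/40, -89/10, 87/10]
R5 ← R5 + (1/10)·R2: [0, 0, -581/20, 41/5, -78/5]
R4 ← R4 − (549/608)·R3: [0, 0, 0, -145/152, 2325/608]
R5 ← R5 + (581/304)·R3: [0, 0, 0, -655/76, -1605/304]
R5 ← R5 − (262/29)·R4: [0, 0, 0, 0, -1155/29]
5 nonzero rows, so rank(M) = 5.
M has 5 columns; by rank–nullity, nullity = 5 − 5 = 0.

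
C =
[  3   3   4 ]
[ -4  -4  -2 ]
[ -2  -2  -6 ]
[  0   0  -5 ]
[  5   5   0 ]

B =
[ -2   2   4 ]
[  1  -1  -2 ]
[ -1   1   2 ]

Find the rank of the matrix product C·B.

First compute CB:
[[ -7,   7,  14],
 [  6,  -6, -12],
 [  8,  -8, -16],
 [  5,  -5, -10],
 [ -5,   5,  10]]
Now row reduce the product.
R2 ← R2 + (6/7)·R1: [0, 0, 0]
R3 ← R3 + (8/7)·R1: [0, 0, 0]
R4 ← R4 + (5/7)·R1: [0, 0, 0]
R5 ← R5 − (5/7)·R1: [0, 0, 0]
1 nonzero row, so rank(CB) = 1.

1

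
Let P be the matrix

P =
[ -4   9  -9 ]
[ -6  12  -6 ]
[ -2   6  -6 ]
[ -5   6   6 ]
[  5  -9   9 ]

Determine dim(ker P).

Row reduce to echelon form.
R2 ← R2 − (3/2)·R1: [0, -3/2, 15/2]
R3 ← R3 − (1/2)·R1: [0, 3/2, -3/2]
R4 ← R4 − (5/4)·R1: [0, -21/4, 69/4]
R5 ← R5 + (5/4)·R1: [0, 9/4, -9/4]
R3 ← R3 + R2: [0, 0, 6]
R4 ← R4 − (7/2)·R2: [0, 0, -9]
R5 ← R5 + (3/2)·R2: [0, 0, 9]
R4 ← R4 + (3/2)·R3: [0, 0, 0]
R5 ← R5 − (3/2)·R3: [0, 0, 0]
3 nonzero rows, so rank(P) = 3.
P has 3 columns; by rank–nullity, nullity = 3 − 3 = 0.

0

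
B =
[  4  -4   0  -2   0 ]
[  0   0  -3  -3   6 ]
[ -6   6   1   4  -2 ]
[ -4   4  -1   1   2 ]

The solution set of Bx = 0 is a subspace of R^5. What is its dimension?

3

Row reduce to echelon form.
R3 ← R3 + (3/2)·R1: [0, 0, 1, 1, -2]
R4 ← R4 + R1: [0, 0, -1, -1, 2]
R3 ← R3 + (1/3)·R2: [0, 0, 0, 0, 0]
R4 ← R4 − (1/3)·R2: [0, 0, 0, 0, 0]
2 nonzero rows, so rank(B) = 2.
B has 5 columns; by rank–nullity, nullity = 5 − 2 = 3.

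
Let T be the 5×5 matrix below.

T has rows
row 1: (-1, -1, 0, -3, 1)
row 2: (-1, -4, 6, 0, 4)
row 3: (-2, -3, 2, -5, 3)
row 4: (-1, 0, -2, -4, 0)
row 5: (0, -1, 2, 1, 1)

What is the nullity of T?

3

Row reduce to echelon form.
R2 ← R2 − R1: [0, -3, 6, 3, 3]
R3 ← R3 − (2)·R1: [0, -1, 2, 1, 1]
R4 ← R4 − R1: [0, 1, -2, -1, -1]
R3 ← R3 − (1/3)·R2: [0, 0, 0, 0, 0]
R4 ← R4 + (1/3)·R2: [0, 0, 0, 0, 0]
R5 ← R5 − (1/3)·R2: [0, 0, 0, 0, 0]
2 nonzero rows, so rank(T) = 2.
T has 5 columns; by rank–nullity, nullity = 5 − 2 = 3.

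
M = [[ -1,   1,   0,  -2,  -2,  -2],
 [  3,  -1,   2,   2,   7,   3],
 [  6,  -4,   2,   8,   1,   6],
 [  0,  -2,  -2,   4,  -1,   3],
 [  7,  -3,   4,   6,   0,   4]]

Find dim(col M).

3

Row reduce to echelon form.
R2 ← R2 + (3)·R1: [0, 2, 2, -4, 1, -3]
R3 ← R3 + (6)·R1: [0, 2, 2, -4, -11, -6]
R5 ← R5 + (7)·R1: [0, 4, 4, -8, -14, -10]
R3 ← R3 − R2: [0, 0, 0, 0, -12, -3]
R4 ← R4 + R2: [0, 0, 0, 0, 0, 0]
R5 ← R5 − (2)·R2: [0, 0, 0, 0, -16, -4]
R5 ← R5 − (4/3)·R3: [0, 0, 0, 0, 0, 0]
Echelon form has 3 nonzero rows, so rank(M) = 3.
The column space has dimension equal to the rank: 3.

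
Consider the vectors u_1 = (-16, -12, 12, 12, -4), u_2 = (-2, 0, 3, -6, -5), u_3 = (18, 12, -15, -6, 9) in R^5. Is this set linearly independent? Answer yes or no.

Form the matrix with these vectors as rows and row reduce.
R2 ← R2 − (1/8)·R1: [0, 3/2, 3/2, -15/2, -9/2]
R3 ← R3 + (9/8)·R1: [0, -3/2, -3/2, 15/2, 9/2]
R3 ← R3 + R2: [0, 0, 0, 0, 0]
2 nonzero rows, so the 3 vectors span a space of dimension 2.
Since 2 < 3, the vectors are linearly dependent.

no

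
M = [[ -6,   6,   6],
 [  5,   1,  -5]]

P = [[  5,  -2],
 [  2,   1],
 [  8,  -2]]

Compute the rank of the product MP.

2

First compute MP:
[[ 30,   6],
 [-13,   1]]
Now row reduce the product.
R2 ← R2 + (13/30)·R1: [0, 18/5]
2 nonzero rows, so rank(MP) = 2.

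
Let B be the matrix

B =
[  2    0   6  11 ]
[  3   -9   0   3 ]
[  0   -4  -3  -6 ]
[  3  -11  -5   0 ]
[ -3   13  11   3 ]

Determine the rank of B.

Row reduce to echelon form.
R2 ← R2 − (3/2)·R1: [0, -9, -9, -27/2]
R4 ← R4 − (3/2)·R1: [0, -11, -14, -33/2]
R5 ← R5 + (3/2)·R1: [0, 13, 20, 39/2]
R3 ← R3 − (4/9)·R2: [0, 0, 1, 0]
R4 ← R4 − (11/9)·R2: [0, 0, -3, 0]
R5 ← R5 + (13/9)·R2: [0, 0, 7, 0]
R4 ← R4 + (3)·R3: [0, 0, 0, 0]
R5 ← R5 − (7)·R3: [0, 0, 0, 0]
Echelon form has 3 nonzero rows, so rank(B) = 3.

3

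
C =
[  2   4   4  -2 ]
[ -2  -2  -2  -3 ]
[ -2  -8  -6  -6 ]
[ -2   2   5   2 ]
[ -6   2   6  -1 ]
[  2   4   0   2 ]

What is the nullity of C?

0

Row reduce to echelon form.
R2 ← R2 + R1: [0, 2, 2, -5]
R3 ← R3 + R1: [0, -4, -2, -8]
R4 ← R4 + R1: [0, 6, 9, 0]
R5 ← R5 + (3)·R1: [0, 14, 18, -7]
R6 ← R6 − R1: [0, 0, -4, 4]
R3 ← R3 + (2)·R2: [0, 0, 2, -18]
R4 ← R4 − (3)·R2: [0, 0, 3, 15]
R5 ← R5 − (7)·R2: [0, 0, 4, 28]
R4 ← R4 − (3/2)·R3: [0, 0, 0, 42]
R5 ← R5 − (2)·R3: [0, 0, 0, 64]
R6 ← R6 + (2)·R3: [0, 0, 0, -32]
R5 ← R5 − (32/21)·R4: [0, 0, 0, 0]
R6 ← R6 + (16/21)·R4: [0, 0, 0, 0]
4 nonzero rows, so rank(C) = 4.
C has 4 columns; by rank–nullity, nullity = 4 − 4 = 0.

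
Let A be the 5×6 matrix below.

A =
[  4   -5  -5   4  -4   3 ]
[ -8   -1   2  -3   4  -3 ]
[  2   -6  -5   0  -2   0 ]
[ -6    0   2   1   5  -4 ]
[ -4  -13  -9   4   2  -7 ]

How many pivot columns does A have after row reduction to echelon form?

Row reduce to echelon form.
R2 ← R2 + (2)·R1: [0, -11, -8, 5, -4, 3]
R3 ← R3 − (1/2)·R1: [0, -7/2, -5/2, -2, 0, -3/2]
R4 ← R4 + (3/2)·R1: [0, -15/2, -11/2, 7, -1, 1/2]
R5 ← R5 + R1: [0, -18, -14, 8, -2, -4]
R3 ← R3 − (7/22)·R2: [0, 0, 1/22, -79/22, 14/11, -27/11]
R4 ← R4 − (15/22)·R2: [0, 0, -1/22, 79/22, 19/11, -17/11]
R5 ← R5 − (18/11)·R2: [0, 0, -10/11, -2/11, 50/11, -98/11]
R4 ← R4 + R3: [0, 0, 0, 0, 3, -4]
R5 ← R5 + (20)·R3: [0, 0, 0, -72, 30, -58]
Swap R4 ↔ R5
Echelon form has 5 nonzero rows, so rank(A) = 5.
Each nonzero row contributes one pivot column: 5 pivot columns.

5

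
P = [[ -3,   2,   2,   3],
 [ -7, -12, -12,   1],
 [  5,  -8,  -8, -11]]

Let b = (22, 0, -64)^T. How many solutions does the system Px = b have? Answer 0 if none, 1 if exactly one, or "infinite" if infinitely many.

Row reduce the augmented matrix [P | b].
R2 ← R2 − (7/3)·R1: [0, -50/3, -50/3, -6, -154/3]
R3 ← R3 + (5/3)·R1: [0, -14/3, -14/3, -6, -82/3]
R3 ← R3 − (7/25)·R2: [0, 0, 0, -108/25, -324/25]
The echelon form has 3 nonzero rows, and every pivot lies in the first 4 columns, so rank(P) = rank([P|b]) = 3.
The system is consistent.
rank = 3 < 4 unknowns, so there are infinitely many solutions.

infinite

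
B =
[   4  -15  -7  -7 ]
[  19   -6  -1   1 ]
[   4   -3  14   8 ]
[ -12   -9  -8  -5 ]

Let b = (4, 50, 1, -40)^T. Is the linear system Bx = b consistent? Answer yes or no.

yes

Row reduce the augmented matrix [B | b].
R2 ← R2 − (19/4)·R1: [0, 261/4, 129/4, 137/4, 31]
R3 ← R3 − R1: [0, 12, 21, 15, -3]
R4 ← R4 + (3)·R1: [0, -54, -29, -26, -28]
R3 ← R3 − (16/87)·R2: [0, 0, 437/29, 757/87, -757/87]
R4 ← R4 + (24/29)·R2: [0, 0, -67/29, 68/29, -68/29]
R4 ← R4 + (67/437)·R3: [0, 0, 0, 4823/1311, -4823/1311]
The echelon form has 4 nonzero rows, and every pivot lies in the first 4 columns, so rank(B) = rank([B|b]) = 4.
The system is consistent.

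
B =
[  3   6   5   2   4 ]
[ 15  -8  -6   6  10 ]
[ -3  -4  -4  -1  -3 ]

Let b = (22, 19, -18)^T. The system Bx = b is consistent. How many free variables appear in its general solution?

2

Row reduce the augmented matrix [B | b].
R2 ← R2 − (5)·R1: [0, -38, -31, -4, -10, -91]
R3 ← R3 + R1: [0, 2, 1, 1, 1, 4]
R3 ← R3 + (1/19)·R2: [0, 0, -12/19, 15/19, 9/19, -15/19]
The echelon form has 3 nonzero rows, and every pivot lies in the first 5 columns, so rank(B) = rank([B|b]) = 3.
The system is consistent.
Free variables = (unknowns) − (rank) = 5 − 3 = 2.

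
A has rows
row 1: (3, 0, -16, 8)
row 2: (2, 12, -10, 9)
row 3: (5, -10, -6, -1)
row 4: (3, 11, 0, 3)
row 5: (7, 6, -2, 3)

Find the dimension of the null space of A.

Row reduce to echelon form.
R2 ← R2 − (2/3)·R1: [0, 12, 2/3, 11/3]
R3 ← R3 − (5/3)·R1: [0, -10, 62/3, -43/3]
R4 ← R4 − R1: [0, 11, 16, -5]
R5 ← R5 − (7/3)·R1: [0, 6, 106/3, -47/3]
R3 ← R3 + (5/6)·R2: [0, 0, 191/9, -203/18]
R4 ← R4 − (11/12)·R2: [0, 0, 277/18, -301/36]
R5 ← R5 − (1/2)·R2: [0, 0, 35, -35/2]
R4 ← R4 − (277/382)·R3: [0, 0, 0, -35/191]
R5 ← R5 − (315/191)·R3: [0, 0, 0, 210/191]
R5 ← R5 + (6)·R4: [0, 0, 0, 0]
4 nonzero rows, so rank(A) = 4.
A has 4 columns; by rank–nullity, nullity = 4 − 4 = 0.

0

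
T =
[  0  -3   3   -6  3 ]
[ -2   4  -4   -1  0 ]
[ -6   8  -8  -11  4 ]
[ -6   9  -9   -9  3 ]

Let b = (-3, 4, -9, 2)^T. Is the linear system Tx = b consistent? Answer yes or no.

no

Row reduce the augmented matrix [T | b].
Swap R1 ↔ R2
R3 ← R3 − (3)·R1: [0, -4, 4, -8, 4, -21]
R4 ← R4 − (3)·R1: [0, -3, 3, -6, 3, -10]
R3 ← R3 − (4/3)·R2: [0, 0, 0, 0, 0, -17]
R4 ← R4 − R2: [0, 0, 0, 0, 0, -7]
R4 ← R4 − (7/17)·R3: [0, 0, 0, 0, 0, 0]
The echelon form has 3 nonzero rows; the last pivot sits in the augmented column, so rank(T) = 2 but rank([T|b]) = 3.
Since the ranks differ, the system is inconsistent.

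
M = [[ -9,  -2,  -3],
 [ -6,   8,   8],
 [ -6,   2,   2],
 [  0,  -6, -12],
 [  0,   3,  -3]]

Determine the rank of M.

Row reduce to echelon form.
R2 ← R2 − (2/3)·R1: [0, 28/3, 10]
R3 ← R3 − (2/3)·R1: [0, 10/3, 4]
R3 ← R3 − (5/14)·R2: [0, 0, 3/7]
R4 ← R4 + (9/14)·R2: [0, 0, -39/7]
R5 ← R5 − (9/28)·R2: [0, 0, -87/14]
R4 ← R4 + (13)·R3: [0, 0, 0]
R5 ← R5 + (29/2)·R3: [0, 0, 0]
Echelon form has 3 nonzero rows, so rank(M) = 3.

3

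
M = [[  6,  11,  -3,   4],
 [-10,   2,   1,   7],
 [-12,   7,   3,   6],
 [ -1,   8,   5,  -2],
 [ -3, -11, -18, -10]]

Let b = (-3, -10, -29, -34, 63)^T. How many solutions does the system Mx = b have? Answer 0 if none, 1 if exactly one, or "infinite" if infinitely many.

Row reduce the augmented matrix [M | b].
R2 ← R2 + (5/3)·R1: [0, 61/3, -4, 41/3, -15]
R3 ← R3 + (2)·R1: [0, 29, -3, 14, -35]
R4 ← R4 + (1/6)·R1: [0, 59/6, 9/2, -4/3, -69/2]
R5 ← R5 + (1/2)·R1: [0, -11/2, -39/2, -8, 123/2]
R3 ← R3 − (87/61)·R2: [0, 0, 165/61, -335/61, -830/61]
R4 ← R4 − (59/122)·R2: [0, 0, 785/122, -969/122, -1662/61]
R5 ← R5 + (33/122)·R2: [0, 0, -2511/122, -525/122, 3504/61]
R4 ← R4 − (157/66)·R3: [0, 0, 0, 169/33, 169/33]
R5 ← R5 + (837/110)·R3: [0, 0, 0, -507/11, -507/11]
R5 ← R5 + (9)·R4: [0, 0, 0, 0, 0]
The echelon form has 4 nonzero rows, and every pivot lies in the first 4 columns, so rank(M) = rank([M|b]) = 4.
The system is consistent.
rank = 4 = number of unknowns, so the solution is unique.

1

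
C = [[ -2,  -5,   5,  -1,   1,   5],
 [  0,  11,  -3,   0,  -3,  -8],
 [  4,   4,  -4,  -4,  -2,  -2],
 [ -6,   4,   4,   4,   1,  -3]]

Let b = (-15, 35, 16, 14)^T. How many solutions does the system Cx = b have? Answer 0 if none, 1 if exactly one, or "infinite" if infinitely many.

Row reduce the augmented matrix [C | b].
R3 ← R3 + (2)·R1: [0, -6, 6, -6, 0, 8, -14]
R4 ← R4 − (3)·R1: [0, 19, -11, 7, -2, -18, 59]
R3 ← R3 + (6/11)·R2: [0, 0, 48/11, -6, -18/11, 40/11, 56/11]
R4 ← R4 − (19/11)·R2: [0, 0, -64/11, 7, 35/11, -46/11, -16/11]
R4 ← R4 + (4/3)·R3: [0, 0, 0, -1, 1, 2/3, 16/3]
The echelon form has 4 nonzero rows, and every pivot lies in the first 6 columns, so rank(C) = rank([C|b]) = 4.
The system is consistent.
rank = 4 < 6 unknowns, so there are infinitely many solutions.

infinite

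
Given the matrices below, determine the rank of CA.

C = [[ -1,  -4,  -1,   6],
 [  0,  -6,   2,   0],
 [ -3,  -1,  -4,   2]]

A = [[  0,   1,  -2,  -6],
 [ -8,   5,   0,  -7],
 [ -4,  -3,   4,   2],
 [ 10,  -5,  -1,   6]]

First compute CA:
[[ 96, -48,  -8,  68],
 [ 40, -36,   8,  46],
 [ 44,  -6, -12,  29]]
Now row reduce the product.
R2 ← R2 − (5/12)·R1: [0, -16, 34/3, 53/3]
R3 ← R3 − (11/24)·R1: [0, 16, -25/3, -13/6]
R3 ← R3 + R2: [0, 0, 3, 31/2]
3 nonzero rows, so rank(CA) = 3.

3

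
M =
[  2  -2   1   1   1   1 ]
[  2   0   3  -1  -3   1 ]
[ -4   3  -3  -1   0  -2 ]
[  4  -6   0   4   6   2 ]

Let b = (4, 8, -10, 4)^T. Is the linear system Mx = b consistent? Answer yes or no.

Row reduce the augmented matrix [M | b].
R2 ← R2 − R1: [0, 2, 2, -2, -4, 0, 4]
R3 ← R3 + (2)·R1: [0, -1, -1, 1, 2, 0, -2]
R4 ← R4 − (2)·R1: [0, -2, -2, 2, 4, 0, -4]
R3 ← R3 + (1/2)·R2: [0, 0, 0, 0, 0, 0, 0]
R4 ← R4 + R2: [0, 0, 0, 0, 0, 0, 0]
The echelon form has 2 nonzero rows, and every pivot lies in the first 6 columns, so rank(M) = rank([M|b]) = 2.
The system is consistent.

yes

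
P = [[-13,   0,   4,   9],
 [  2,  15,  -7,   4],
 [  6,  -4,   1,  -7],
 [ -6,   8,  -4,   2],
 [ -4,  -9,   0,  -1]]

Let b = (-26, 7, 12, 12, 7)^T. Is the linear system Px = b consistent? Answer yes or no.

yes

Row reduce the augmented matrix [P | b].
R2 ← R2 + (2/13)·R1: [0, 15, -83/13, 70/13, 3]
R3 ← R3 + (6/13)·R1: [0, -4, 37/13, -37/13, 0]
R4 ← R4 − (6/13)·R1: [0, 8, -76/13, -28/13, 24]
R5 ← R5 − (4/13)·R1: [0, -9, -16/13, -49/13, 15]
R3 ← R3 + (4/15)·R2: [0, 0, 223/195, -55/39, 4/5]
R4 ← R4 − (8/15)·R2: [0, 0, -476/195, -196/39, 112/5]
R5 ← R5 + (3/5)·R2: [0, 0, -329/65, -7/13, 84/5]
R4 ← R4 + (476/223)·R3: [0, 0, 0, -1792/223, 5376/223]
R5 ← R5 + (987/223)·R3: [0, 0, 0, -1512/223, 4536/223]
R5 ← R5 − (27/32)·R4: [0, 0, 0, 0, 0]
The echelon form has 4 nonzero rows, and every pivot lies in the first 4 columns, so rank(P) = rank([P|b]) = 4.
The system is consistent.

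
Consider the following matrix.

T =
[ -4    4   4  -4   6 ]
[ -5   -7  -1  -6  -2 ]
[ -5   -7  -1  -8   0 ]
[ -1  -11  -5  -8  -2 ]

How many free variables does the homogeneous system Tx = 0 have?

Row reduce to echelon form.
R2 ← R2 − (5/4)·R1: [0, -12, -6, -1, -19/2]
R3 ← R3 − (5/4)·R1: [0, -12, -6, -3, -15/2]
R4 ← R4 − (1/4)·R1: [0, -12, -6, -7, -7/2]
R3 ← R3 − R2: [0, 0, 0, -2, 2]
R4 ← R4 − R2: [0, 0, 0, -6, 6]
R4 ← R4 − (3)·R3: [0, 0, 0, 0, 0]
3 nonzero rows, so rank(T) = 3.
T has 5 columns; by rank–nullity, nullity = 5 − 3 = 2.

2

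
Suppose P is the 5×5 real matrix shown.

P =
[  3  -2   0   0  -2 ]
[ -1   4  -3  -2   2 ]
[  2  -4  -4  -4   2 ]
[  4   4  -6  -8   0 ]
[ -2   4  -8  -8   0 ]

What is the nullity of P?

0

Row reduce to echelon form.
R2 ← R2 + (1/3)·R1: [0, 10/3, -3, -2, 4/3]
R3 ← R3 − (2/3)·R1: [0, -8/3, -4, -4, 10/3]
R4 ← R4 − (4/3)·R1: [0, 20/3, -6, -8, 8/3]
R5 ← R5 + (2/3)·R1: [0, 8/3, -8, -8, -4/3]
R3 ← R3 + (4/5)·R2: [0, 0, -32/5, -28/5, 22/5]
R4 ← R4 − (2)·R2: [0, 0, 0, -4, 0]
R5 ← R5 − (4/5)·R2: [0, 0, -28/5, -32/5, -12/5]
R5 ← R5 − (7/8)·R3: [0, 0, 0, -3/2, -25/4]
R5 ← R5 − (3/8)·R4: [0, 0, 0, 0, -25/4]
5 nonzero rows, so rank(P) = 5.
P has 5 columns; by rank–nullity, nullity = 5 − 5 = 0.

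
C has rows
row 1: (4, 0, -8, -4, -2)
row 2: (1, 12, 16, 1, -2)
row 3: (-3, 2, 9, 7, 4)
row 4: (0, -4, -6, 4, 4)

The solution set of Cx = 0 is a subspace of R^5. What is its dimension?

Row reduce to echelon form.
R2 ← R2 − (1/4)·R1: [0, 12, 18, 2, -3/2]
R3 ← R3 + (3/4)·R1: [0, 2, 3, 4, 5/2]
R3 ← R3 − (1/6)·R2: [0, 0, 0, 11/3, 11/4]
R4 ← R4 + (1/3)·R2: [0, 0, 0, 14/3, 7/2]
R4 ← R4 − (14/11)·R3: [0, 0, 0, 0, 0]
3 nonzero rows, so rank(C) = 3.
C has 5 columns; by rank–nullity, nullity = 5 − 3 = 2.

2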